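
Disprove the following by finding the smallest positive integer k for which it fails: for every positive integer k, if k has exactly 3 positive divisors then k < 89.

We need the least positive integer k for which k has exactly 3 positive divisors but the claim fails.
k = 4: τ(4) = 3; 4 < 89.
k = 9: τ(9) = 3; 9 < 89.
k = 25: τ(25) = 3; 25 < 89.
k = 49: τ(49) = 3; 49 < 89.
k = 121: τ(121) = 3; 121 ≥ 89.

k = 121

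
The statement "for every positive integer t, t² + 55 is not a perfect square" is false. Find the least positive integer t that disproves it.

A counterexample is any positive integer t such that t² + 55 is a perfect square; we check each in order.
t = 1: 1² + 55 = 56, not a perfect square.
t = 2: 2² + 55 = 59, not a perfect square.
t = 3: 3² + 55 = 64 = 8², a perfect square.

t = 3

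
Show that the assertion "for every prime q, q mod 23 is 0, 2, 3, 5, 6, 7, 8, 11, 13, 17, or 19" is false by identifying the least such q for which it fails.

q = 37

For q = 2, 3, 5, 7, …, 23, 29, 31 the conclusion holds.
q = 37: 37 mod 23 = 14 — not in {0, 2, 3, 5, 6, 7, 8, 11, 13, 17, 19}.
So q = 37 is the smallest counterexample.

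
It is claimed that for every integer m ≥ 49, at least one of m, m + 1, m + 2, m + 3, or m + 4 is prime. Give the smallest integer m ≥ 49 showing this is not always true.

A counterexample is any integer m ≥ 49 such that m, m + 1, m + 2, m + 3, m + 4 are all composite; we check each in order.
m = 49: 53 is prime.
m = 50: 53 is prime.
m = 51: 53 is prime.
m = 52: 53 is prime.
m = 53: 53 is prime.
m = 54: 54 = 2 × 27; 55 = 5 × 11; 56 = 2 × 28; 57 = 3 × 19; 58 = 2 × 29 — all composite.

m = 54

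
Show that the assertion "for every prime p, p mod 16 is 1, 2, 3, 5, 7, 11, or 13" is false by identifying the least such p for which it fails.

A counterexample is any prime p such that the claim fails; we check each in order.
For p = 2, 3, 5, 7, 11, 13, 17, 19, 23, 29 the conclusion holds.
p = 31: 31 mod 16 = 15 — not in {1, 2, 3, 5, 7, 11, 13}.
So p = 31 is the smallest counterexample.

p = 31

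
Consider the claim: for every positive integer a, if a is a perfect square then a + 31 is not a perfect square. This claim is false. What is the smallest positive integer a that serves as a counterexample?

For a = 1, 4, 9, 16, …, 144, 169, 196 the conclusion holds.
a = 225: 225 = 15² and 225 + 31 = 256 = 16².

a = 225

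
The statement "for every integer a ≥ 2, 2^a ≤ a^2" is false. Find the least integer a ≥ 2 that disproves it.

Check each integer a ≥ 2 in order until 2^a > a^2.
a = 2: 2^a = 4 and a^2 = 4, so 4 ≤ 4.
a = 3: 2^a = 8 and a^2 = 9, so 8 ≤ 9.
a = 4: 2^a = 16 and a^2 = 16, so 16 ≤ 16.
a = 5: 2^a = 32 and a^2 = 25, so 32 > 25.

a = 5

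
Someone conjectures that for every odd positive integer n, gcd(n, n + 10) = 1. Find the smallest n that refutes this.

We need the least odd positive integer n for which gcd(n, n + 10) > 1.
For n = 1, 3 the conclusion holds.
n = 5: gcd(5, 15) = 5.
Thus n = 5 disproves the claim, and no smaller n works.

n = 5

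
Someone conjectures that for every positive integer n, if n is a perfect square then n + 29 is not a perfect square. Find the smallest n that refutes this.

n = 196

We need the least positive integer n for which n is a perfect square but n + 29 is a perfect square.
The first 13 eligible values, up to n = 169, all satisfy the conclusion.
n = 196: 196 = 14² and 196 + 29 = 225 = 15².
So n = 196 is the smallest counterexample.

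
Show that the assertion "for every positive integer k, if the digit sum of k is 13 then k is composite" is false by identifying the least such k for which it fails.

k = 67

Check each positive integer k in order until the digit sum of k is 13 but k is prime.
For k = 49, 58 the conclusion holds.
k = 67: digit sum 13; 67 is prime, not composite.
Hence k = 67 is a counterexample.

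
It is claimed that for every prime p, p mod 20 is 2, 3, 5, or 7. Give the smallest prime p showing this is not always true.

Check each prime p in order until the claim fails.
p = 2: 2 mod 20 = 2.
p = 3: 3 mod 20 = 3.
p = 5: 5 mod 20 = 5.
p = 7: 7 mod 20 = 7.
p = 11: 11 mod 20 = 11 — not in {2, 3, 5, 7}.
Thus p = 11 disproves the claim, and no smaller p works.

p = 11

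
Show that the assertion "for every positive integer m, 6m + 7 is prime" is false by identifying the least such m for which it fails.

For m = 1, 2 the conclusion holds.
m = 3: 6m + 7 = 25 = 5 × 5, composite.
Hence m = 3 is a counterexample.

m = 3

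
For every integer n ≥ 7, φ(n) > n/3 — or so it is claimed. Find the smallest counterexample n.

n = 12

Check each integer n ≥ 7 in order until the claim fails.
The first 5 eligible values, up to n = 11, all satisfy the conclusion.
n = 12: φ(12) = 4 and 12/3 = 4, so φ(12) ≤ 12/3.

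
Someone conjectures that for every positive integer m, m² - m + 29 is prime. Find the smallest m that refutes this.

Check each positive integer m in order until m² - m + 29 is not prime.
For m = 1, 2 the conclusion holds.
m = 3: m² - m + 29 = 35 = 5 × 7, composite.
So m = 3 is the smallest counterexample.

m = 3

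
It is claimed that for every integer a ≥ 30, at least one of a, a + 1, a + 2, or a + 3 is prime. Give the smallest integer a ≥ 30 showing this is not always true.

We need the least integer a ≥ 30 for which a, a + 1, a + 2, a + 3 are all composite.
a = 30: 31 is prime.
a = 31: 31 is prime.
a = 32: 32 = 2 × 16; 33 = 3 × 11; 34 = 2 × 17; 35 = 5 × 7 — all composite.
So a = 32 is the smallest counterexample.

a = 32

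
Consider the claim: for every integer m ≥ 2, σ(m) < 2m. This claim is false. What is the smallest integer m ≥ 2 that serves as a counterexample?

We need the least integer m ≥ 2 for which the claim fails.
For m = 2, 3, 4, 5 the conclusion holds.
m = 6: σ(6) = 12; 12 ≥ 12.
Thus m = 6 disproves the claim, and no smaller m works.

m = 6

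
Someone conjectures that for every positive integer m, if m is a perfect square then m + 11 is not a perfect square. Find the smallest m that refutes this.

A counterexample is any positive integer m such that m is a perfect square but m + 11 is a perfect square; we check each in order.
m = 1: 1 + 11 = 12, not a perfect square.
m = 4: 4 + 11 = 15, not a perfect square.
m = 9: 9 + 11 = 20, not a perfect square.
m = 16: 16 + 11 = 27, not a perfect square.
m = 25: 25 = 5² and 25 + 11 = 36 = 6².
Hence m = 25 is a counterexample.

m = 25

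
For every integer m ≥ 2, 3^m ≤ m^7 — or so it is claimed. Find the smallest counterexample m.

m = 19

We need the least integer m ≥ 2 for which 3^m > m^7.
The first 17 eligible values, up to m = 18, all satisfy the conclusion.
m = 19: 3^m = 1162261467 and m^7 = 893871739, so 1162261467 > 893871739.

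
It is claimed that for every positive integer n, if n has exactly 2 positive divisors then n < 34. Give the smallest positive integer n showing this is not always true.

A counterexample is any positive integer n such that n has exactly 2 positive divisors but the claim fails; we check each in order.
For n = 2, 3, 5, 7, …, 23, 29, 31 the conclusion holds.
n = 37: τ(37) = 2; 37 ≥ 34.
Hence n = 37 is a counterexample.

n = 37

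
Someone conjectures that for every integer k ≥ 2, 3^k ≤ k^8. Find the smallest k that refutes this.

k = 23

We need the least integer k ≥ 2 for which 3^k > k^8.
The first 21 eligible values, up to k = 22, all satisfy the conclusion.
k = 23: 3^k = 94143178827 and k^8 = 78310985281, so 94143178827 > 78310985281.
Thus k = 23 disproves the claim, and no smaller k works.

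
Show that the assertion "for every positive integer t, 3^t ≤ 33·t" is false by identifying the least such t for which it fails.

t = 5

The first 4 eligible values, up to t = 4, all satisfy the conclusion.
t = 5: 3^t = 243 and 33·t = 165, so 243 > 165.
Hence t = 5 is a counterexample.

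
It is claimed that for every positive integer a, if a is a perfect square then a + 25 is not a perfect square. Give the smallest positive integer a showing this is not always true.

We need the least positive integer a for which a is a perfect square but a + 25 is a perfect square.
The first 11 eligible values, up to a = 121, all satisfy the conclusion.
a = 144: 144 = 12² and 144 + 25 = 169 = 13².

a = 144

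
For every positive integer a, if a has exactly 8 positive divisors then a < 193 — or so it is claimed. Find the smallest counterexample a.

a = 195

We need the least positive integer a for which a has exactly 8 positive divisors but the claim fails.
For a = 24, 30, 40, 42, …, 186, 189, 190 the conclusion holds.
a = 195: τ(195) = 8; 195 ≥ 193.
So a = 195 is the smallest counterexample.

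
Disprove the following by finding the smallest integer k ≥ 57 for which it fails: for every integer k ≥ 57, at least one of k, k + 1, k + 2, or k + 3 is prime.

k = 62

Check each integer k ≥ 57 in order until k, k + 1, k + 2, k + 3 are all composite.
The first 5 eligible values, up to k = 61, all satisfy the conclusion.
k = 62: 62 = 2 × 31; 63 = 3 × 21; 64 = 2 × 32; 65 = 5 × 13 — all composite.
Hence k = 62 is a counterexample.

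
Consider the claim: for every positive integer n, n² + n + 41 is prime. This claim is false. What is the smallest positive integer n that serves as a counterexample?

A counterexample is any positive integer n such that n² + n + 41 is not prime; we check each in order.
The first 39 eligible values, up to n = 39, all satisfy the conclusion.
n = 40: n² + n + 41 = 1681 = 41 × 41, composite.
Thus n = 40 disproves the claim, and no smaller n works.

n = 40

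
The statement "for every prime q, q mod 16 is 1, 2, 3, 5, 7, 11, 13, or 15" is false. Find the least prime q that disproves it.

We need the least prime q for which the claim fails.
For q = 2, 3, 5, 7, …, 29, 31, 37 the conclusion holds.
q = 41: 41 mod 16 = 9 — not in {1, 2, 3, 5, 7, 11, 13, 15}.
Hence q = 41 is a counterexample.

q = 41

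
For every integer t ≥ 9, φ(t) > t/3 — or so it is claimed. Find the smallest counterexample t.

t = 12

Check each integer t ≥ 9 in order until the claim fails.
t = 9: φ(9) = 6 and 9/3 = 3, so φ(9) > 9/3.
t = 10: φ(10) = 4 and 10/3 = 10/3, so φ(10) > 10/3.
t = 11: φ(11) = 10 and 11/3 = 11/3, so φ(11) > 11/3.
t = 12: φ(12) = 4 and 12/3 = 4, so φ(12) ≤ 12/3.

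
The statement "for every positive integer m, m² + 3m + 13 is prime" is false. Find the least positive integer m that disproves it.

m = 9

We need the least positive integer m for which m² + 3m + 13 is not prime.
For m = 1, 2, 3, 4, 5, 6, 7, 8 the conclusion holds.
m = 9: m² + 3m + 13 = 121 = 11 × 11, composite.
Thus m = 9 disproves the claim, and no smaller m works.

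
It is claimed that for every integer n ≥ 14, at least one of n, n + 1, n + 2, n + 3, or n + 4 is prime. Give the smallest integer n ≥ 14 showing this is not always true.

n = 24

The first 10 eligible values, up to n = 23, all satisfy the conclusion.
n = 24: 24 = 2 × 12; 25 = 5 × 5; 26 = 2 × 13; 27 = 3 × 9; 28 = 2 × 14 — all composite.
So n = 24 is the smallest counterexample.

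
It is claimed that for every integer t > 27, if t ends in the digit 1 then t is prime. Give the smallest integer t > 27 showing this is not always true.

A counterexample is any integer t > 27 such that t ends in the digit 1 but t is not prime; we check each in order.
For t = 31, 41 the conclusion holds.
t = 51: 51 ends in 1; 51 = 3 × 17, composite.
So t = 51 is the smallest counterexample.

t = 51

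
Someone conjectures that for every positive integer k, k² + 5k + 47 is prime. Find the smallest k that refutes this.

For k = 1, 2, 3, 4, …, 35, 36, 37 the conclusion holds.
k = 38: k² + 5k + 47 = 1681 = 41 × 41, composite.

k = 38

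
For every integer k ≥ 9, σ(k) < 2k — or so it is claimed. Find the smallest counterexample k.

Check each integer k ≥ 9 in order until the claim fails.
k = 9: σ(9) = 13; 13 < 18.
k = 10: σ(10) = 18; 18 < 20.
k = 11: σ(11) = 12; 12 < 22.
k = 12: σ(12) = 28; 28 ≥ 24.
Hence k = 12 is a counterexample.

k = 12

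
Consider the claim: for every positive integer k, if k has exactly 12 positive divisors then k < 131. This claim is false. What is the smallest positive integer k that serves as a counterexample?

k = 132

A counterexample is any positive integer k such that k has exactly 12 positive divisors but the claim fails; we check each in order.
k = 60: τ(60) = 12; 60 < 131.
k = 72: τ(72) = 12; 72 < 131.
k = 84: τ(84) = 12; 84 < 131.
k = 90: τ(90) = 12; 90 < 131.
k = 96: τ(96) = 12; 96 < 131.
k = 108: τ(108) = 12; 108 < 131.
k = 126: τ(126) = 12; 126 < 131.
k = 132: τ(132) = 12; 132 ≥ 131.
Hence k = 132 is a counterexample.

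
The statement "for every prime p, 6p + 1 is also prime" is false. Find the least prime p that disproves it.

p = 19

The first 7 eligible values, up to p = 17, all satisfy the conclusion.
p = 19: 6p + 1 = 115 = 5 × 23, not prime.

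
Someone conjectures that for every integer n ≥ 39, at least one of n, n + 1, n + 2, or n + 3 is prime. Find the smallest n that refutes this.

Check each integer n ≥ 39 in order until n, n + 1, n + 2, n + 3 are all composite.
The first 9 eligible values, up to n = 47, all satisfy the conclusion.
n = 48: 48 = 2 × 24; 49 = 7 × 7; 50 = 2 × 25; 51 = 3 × 17 — all composite.

n = 48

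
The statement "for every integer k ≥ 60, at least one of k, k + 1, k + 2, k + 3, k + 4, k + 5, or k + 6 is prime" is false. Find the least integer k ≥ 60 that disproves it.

A counterexample is any integer k ≥ 60 such that k, k + 1, k + 2, k + 3, k + 4, k + 5, k + 6 are all composite; we check each in order.
The first 30 eligible values, up to k = 89, all satisfy the conclusion.
k = 90: 90 = 2 × 45; 91 = 7 × 13; 92 = 2 × 46; 93 = 3 × 31; 94 = 2 × 47; 95 = 5 × 19; 96 = 2 × 48 — all composite.
Thus k = 90 disproves the claim, and no smaller k works.

k = 90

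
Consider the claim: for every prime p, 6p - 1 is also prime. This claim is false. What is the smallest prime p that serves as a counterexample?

Check each prime p in order until 6p - 1 is not prime.
The first 4 eligible values, up to p = 7, all satisfy the conclusion.
p = 11: 6p - 1 = 65 = 5 × 13, not prime.
Thus p = 11 disproves the claim, and no smaller p works.

p = 11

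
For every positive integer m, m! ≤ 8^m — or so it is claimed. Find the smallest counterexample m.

Check each positive integer m in order until m! > 8^m.
For m = 1, 2, 3, 4, …, 17, 18, 19 the conclusion holds.
m = 20: m! = 2432902008176640000 and 8^m = 1152921504606846976, so 2432902008176640000 > 1152921504606846976.

m = 20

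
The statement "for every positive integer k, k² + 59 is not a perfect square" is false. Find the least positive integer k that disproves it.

k = 29

For k = 1, 2, 3, 4, …, 26, 27, 28 the conclusion holds.
k = 29: 29² + 59 = 900 = 30², a perfect square.
Thus k = 29 disproves the claim, and no smaller k works.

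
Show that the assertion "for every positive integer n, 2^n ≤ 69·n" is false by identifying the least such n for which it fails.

n = 10

We need the least positive integer n for which 2^n > 69·n.
For n = 1, 2, 3, 4, 5, 6, 7, 8, 9 the conclusion holds.
n = 10: 2^n = 1024 and 69·n = 690, so 1024 > 690.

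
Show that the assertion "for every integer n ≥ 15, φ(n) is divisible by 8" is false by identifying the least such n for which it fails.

n = 18

For n = 15, 16, 17 the conclusion holds.
n = 18: φ(18) = 6; 6 mod 8 = 6.
Thus n = 18 disproves the claim, and no smaller n works.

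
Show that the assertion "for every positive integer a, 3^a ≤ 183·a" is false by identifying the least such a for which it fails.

a = 7

Check each positive integer a in order until 3^a > 183·a.
a = 1: 3^a = 3 and 183·a = 183, so 3 ≤ 183.
a = 2: 3^a = 9 and 183·a = 366, so 9 ≤ 366.
a = 3: 3^a = 27 and 183·a = 549, so 27 ≤ 549.
a = 4: 3^a = 81 and 183·a = 732, so 81 ≤ 732.
a = 5: 3^a = 243 and 183·a = 915, so 243 ≤ 915.
a = 6: 3^a = 729 and 183·a = 1098, so 729 ≤ 1098.
a = 7: 3^a = 2187 and 183·a = 1281, so 2187 > 1281.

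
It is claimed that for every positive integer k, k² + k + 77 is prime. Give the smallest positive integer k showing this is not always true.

For k = 1, 2, 3, 4, 5 the conclusion holds.
k = 6: k² + k + 77 = 119 = 7 × 17, composite.
So k = 6 is the smallest counterexample.

k = 6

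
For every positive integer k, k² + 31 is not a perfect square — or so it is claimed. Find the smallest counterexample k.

k = 15

For k = 1, 2, 3, 4, …, 12, 13, 14 the conclusion holds.
k = 15: 15² + 31 = 256 = 16², a perfect square.
Hence k = 15 is a counterexample.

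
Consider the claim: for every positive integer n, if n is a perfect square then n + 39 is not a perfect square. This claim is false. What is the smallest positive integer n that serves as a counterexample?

n = 25

We need the least positive integer n for which n is a perfect square but n + 39 is a perfect square.
n = 1: 1 + 39 = 40, not a perfect square.
n = 4: 4 + 39 = 43, not a perfect square.
n = 9: 9 + 39 = 48, not a perfect square.
n = 16: 16 + 39 = 55, not a perfect square.
n = 25: 25 = 5² and 25 + 39 = 64 = 8².
So n = 25 is the smallest counterexample.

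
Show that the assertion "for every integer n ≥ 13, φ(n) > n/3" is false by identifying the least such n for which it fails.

n = 18

A counterexample is any integer n ≥ 13 such that the claim fails; we check each in order.
For n = 13, 14, 15, 16, 17 the conclusion holds.
n = 18: φ(18) = 6 and 18/3 = 6, so φ(18) ≤ 18/3.
Hence n = 18 is a counterexample.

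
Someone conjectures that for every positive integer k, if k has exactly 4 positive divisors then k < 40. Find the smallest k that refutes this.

k = 46

For k = 6, 8, 10, 14, …, 35, 38, 39 the conclusion holds.
k = 46: τ(46) = 4; 46 ≥ 40.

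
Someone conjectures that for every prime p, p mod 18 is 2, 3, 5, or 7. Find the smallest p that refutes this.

p = 2: 2 mod 18 = 2.
p = 3: 3 mod 18 = 3.
p = 5: 5 mod 18 = 5.
p = 7: 7 mod 18 = 7.
p = 11: 11 mod 18 = 11 — not in {2, 3, 5, 7}.
So p = 11 is the smallest counterexample.

p = 11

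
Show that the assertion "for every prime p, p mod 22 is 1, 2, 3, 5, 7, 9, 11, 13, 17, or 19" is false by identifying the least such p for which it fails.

p = 37

The first 11 eligible values, up to p = 31, all satisfy the conclusion.
p = 37: 37 mod 22 = 15 — not in {1, 2, 3, 5, 7, 9, 11, 13, 17, 19}.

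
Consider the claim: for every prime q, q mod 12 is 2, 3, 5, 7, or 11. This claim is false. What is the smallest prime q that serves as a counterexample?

q = 13

The first 5 eligible values, up to q = 11, all satisfy the conclusion.
q = 13: 13 mod 12 = 1 — not in {2, 3, 5, 7, 11}.
Hence q = 13 is a counterexample.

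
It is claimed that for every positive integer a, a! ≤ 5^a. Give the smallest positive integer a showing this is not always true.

We need the least positive integer a for which a! > 5^a.
For a = 1, 2, 3, 4, …, 9, 10, 11 the conclusion holds.
a = 12: a! = 479001600 and 5^a = 244140625, so 479001600 > 244140625.

a = 12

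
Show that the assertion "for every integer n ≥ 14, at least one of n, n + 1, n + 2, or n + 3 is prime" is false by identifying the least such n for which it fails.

n = 24

The first 10 eligible values, up to n = 23, all satisfy the conclusion.
n = 24: 24 = 2 × 12; 25 = 5 × 5; 26 = 2 × 13; 27 = 3 × 9 — all composite.
So n = 24 is the smallest counterexample.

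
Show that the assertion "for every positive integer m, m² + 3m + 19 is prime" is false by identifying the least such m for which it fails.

Check each positive integer m in order until m² + 3m + 19 is not prime.
For m = 1, 2, 3, 4, …, 12, 13, 14 the conclusion holds.
m = 15: m² + 3m + 19 = 289 = 17 × 17, composite.
Thus m = 15 disproves the claim, and no smaller m works.

m = 15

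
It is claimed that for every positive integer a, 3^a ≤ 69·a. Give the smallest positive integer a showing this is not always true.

a = 6

For a = 1, 2, 3, 4, 5 the conclusion holds.
a = 6: 3^a = 729 and 69·a = 414, so 729 > 414.
Thus a = 6 disproves the claim, and no smaller a works.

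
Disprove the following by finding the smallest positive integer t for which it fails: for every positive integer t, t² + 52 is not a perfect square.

For t = 1, 2, 3, 4, …, 9, 10, 11 the conclusion holds.
t = 12: 12² + 52 = 196 = 14², a perfect square.

t = 12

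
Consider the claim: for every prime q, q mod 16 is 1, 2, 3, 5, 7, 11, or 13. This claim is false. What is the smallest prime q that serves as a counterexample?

q = 31

A counterexample is any prime q such that the claim fails; we check each in order.
For q = 2, 3, 5, 7, 11, 13, 17, 19, 23, 29 the conclusion holds.
q = 31: 31 mod 16 = 15 — not in {1, 2, 3, 5, 7, 11, 13}.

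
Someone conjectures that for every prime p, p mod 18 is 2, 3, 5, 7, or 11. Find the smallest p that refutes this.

p = 13

Check each prime p in order until the claim fails.
The first 5 eligible values, up to p = 11, all satisfy the conclusion.
p = 13: 13 mod 18 = 13 — not in {2, 3, 5, 7, 11}.
So p = 13 is the smallest counterexample.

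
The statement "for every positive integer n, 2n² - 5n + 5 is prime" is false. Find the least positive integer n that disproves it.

Check each positive integer n in order until 2n² - 5n + 5 is not prime.
For n = 1, 2 the conclusion holds.
n = 3: 2n² - 5n + 5 = 8 = 2 × 4, composite.
So n = 3 is the smallest counterexample.

n = 3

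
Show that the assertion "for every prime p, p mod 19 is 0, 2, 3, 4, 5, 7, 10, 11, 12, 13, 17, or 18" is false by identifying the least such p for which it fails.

Check each prime p in order until the claim fails.
For p = 2, 3, 5, 7, …, 37, 41, 43 the conclusion holds.
p = 47: 47 mod 19 = 9 — not in {0, 2, 3, 4, 5, 7, 10, 11, 12, 13, 17, 18}.
Thus p = 47 disproves the claim, and no smaller p works.

p = 47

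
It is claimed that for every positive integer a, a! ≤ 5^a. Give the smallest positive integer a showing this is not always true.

a = 12

We need the least positive integer a for which a! > 5^a.
For a = 1, 2, 3, 4, …, 9, 10, 11 the conclusion holds.
a = 12: a! = 479001600 and 5^a = 244140625, so 479001600 > 244140625.
Thus a = 12 disproves the claim, and no smaller a works.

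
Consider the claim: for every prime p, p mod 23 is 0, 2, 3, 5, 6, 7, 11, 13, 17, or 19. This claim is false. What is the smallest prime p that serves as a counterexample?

We need the least prime p for which the claim fails.
For p = 2, 3, 5, 7, 11, 13, 17, 19, 23, 29 the conclusion holds.
p = 31: 31 mod 23 = 8 — not in {0, 2, 3, 5, 6, 7, 11, 13, 17, 19}.

p = 31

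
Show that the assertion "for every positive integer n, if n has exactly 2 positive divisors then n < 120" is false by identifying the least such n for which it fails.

For n = 2, 3, 5, 7, …, 107, 109, 113 the conclusion holds.
n = 127: τ(127) = 2; 127 ≥ 120.

n = 127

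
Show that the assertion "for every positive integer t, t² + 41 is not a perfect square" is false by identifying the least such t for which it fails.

t = 20

For t = 1, 2, 3, 4, …, 17, 18, 19 the conclusion holds.
t = 20: 20² + 41 = 441 = 21², a perfect square.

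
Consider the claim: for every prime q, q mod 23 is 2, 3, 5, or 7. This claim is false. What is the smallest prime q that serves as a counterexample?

q = 11

Check each prime q in order until the claim fails.
q = 2: 2 mod 23 = 2.
q = 3: 3 mod 23 = 3.
q = 5: 5 mod 23 = 5.
q = 7: 7 mod 23 = 7.
q = 11: 11 mod 23 = 11 — not in {2, 3, 5, 7}.
Hence q = 11 is a counterexample.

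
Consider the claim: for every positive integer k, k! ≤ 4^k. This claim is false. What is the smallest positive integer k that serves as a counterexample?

k = 9

The first 8 eligible values, up to k = 8, all satisfy the conclusion.
k = 9: k! = 362880 and 4^k = 262144, so 362880 > 262144.
Thus k = 9 disproves the claim, and no smaller k works.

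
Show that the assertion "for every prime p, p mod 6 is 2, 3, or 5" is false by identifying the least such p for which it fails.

p = 7

We need the least prime p for which the claim fails.
For p = 2, 3, 5 the conclusion holds.
p = 7: 7 mod 6 = 1 — not in {2, 3, 5}.
So p = 7 is the smallest counterexample.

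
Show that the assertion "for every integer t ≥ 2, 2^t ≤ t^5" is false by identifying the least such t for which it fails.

We need the least integer t ≥ 2 for which 2^t > t^5.
For t = 2, 3, 4, 5, …, 20, 21, 22 the conclusion holds.
t = 23: 2^t = 8388608 and t^5 = 6436343, so 8388608 > 6436343.

t = 23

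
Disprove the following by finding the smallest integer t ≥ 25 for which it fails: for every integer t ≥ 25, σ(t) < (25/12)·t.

The first 5 eligible values, up to t = 29, all satisfy the conclusion.
t = 30: σ(30) = 72; 72 ≥ 125/2.
So t = 30 is the smallest counterexample.

t = 30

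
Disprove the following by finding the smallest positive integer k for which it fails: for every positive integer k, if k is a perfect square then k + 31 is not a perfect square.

k = 225

A counterexample is any positive integer k such that k is a perfect square but k + 31 is a perfect square; we check each in order.
For k = 1, 4, 9, 16, …, 144, 169, 196 the conclusion holds.
k = 225: 225 = 15² and 225 + 31 = 256 = 16².
Thus k = 225 disproves the claim, and no smaller k works.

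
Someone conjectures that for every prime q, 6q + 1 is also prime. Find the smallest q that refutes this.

We need the least prime q for which 6q + 1 is not prime.
q = 2: 6q + 1 = 13, prime.
q = 3: 6q + 1 = 19, prime.
q = 5: 6q + 1 = 31, prime.
q = 7: 6q + 1 = 43, prime.
q = 11: 6q + 1 = 67, prime.
q = 13: 6q + 1 = 79, prime.
q = 17: 6q + 1 = 103, prime.
q = 19: 6q + 1 = 115 = 5 × 23, not prime.

q = 19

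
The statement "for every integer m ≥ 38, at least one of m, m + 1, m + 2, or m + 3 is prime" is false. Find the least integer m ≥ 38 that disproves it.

For m = 38, 39, 40, 41, 42, 43, 44, 45, 46, 47 the conclusion holds.
m = 48: 48 = 2 × 24; 49 = 7 × 7; 50 = 2 × 25; 51 = 3 × 17 — all composite.

m = 48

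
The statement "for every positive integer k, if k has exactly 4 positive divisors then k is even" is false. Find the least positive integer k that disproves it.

k = 15

The first 4 eligible values, up to k = 14, all satisfy the conclusion.
k = 15: divisors of 15: 1, 3, 5, 15; 15 is odd.
So k = 15 is the smallest counterexample.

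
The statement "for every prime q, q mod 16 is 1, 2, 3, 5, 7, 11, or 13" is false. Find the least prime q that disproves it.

q = 31

Check each prime q in order until the claim fails.
The first 10 eligible values, up to q = 29, all satisfy the conclusion.
q = 31: 31 mod 16 = 15 — not in {1, 2, 3, 5, 7, 11, 13}.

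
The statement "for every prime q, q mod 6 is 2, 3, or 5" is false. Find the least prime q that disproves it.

Check each prime q in order until the claim fails.
q = 2: 2 mod 6 = 2.
q = 3: 3 mod 6 = 3.
q = 5: 5 mod 6 = 5.
q = 7: 7 mod 6 = 1 — not in {2, 3, 5}.
Hence q = 7 is a counterexample.

q = 7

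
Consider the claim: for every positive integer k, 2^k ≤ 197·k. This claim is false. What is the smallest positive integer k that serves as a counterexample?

k = 12

For k = 1, 2, 3, 4, …, 9, 10, 11 the conclusion holds.
k = 12: 2^k = 4096 and 197·k = 2364, so 4096 > 2364.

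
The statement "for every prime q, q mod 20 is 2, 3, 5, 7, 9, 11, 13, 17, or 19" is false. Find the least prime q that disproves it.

A counterexample is any prime q such that the claim fails; we check each in order.
For q = 2, 3, 5, 7, …, 29, 31, 37 the conclusion holds.
q = 41: 41 mod 20 = 1 — not in {2, 3, 5, 7, 9, 11, 13, 17, 19}.

q = 41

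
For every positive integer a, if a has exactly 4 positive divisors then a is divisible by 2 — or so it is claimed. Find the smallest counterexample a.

The first 4 eligible values, up to a = 14, all satisfy the conclusion.
a = 15: τ(15) = 4; 15 mod 2 = 1.
So a = 15 is the smallest counterexample.

a = 15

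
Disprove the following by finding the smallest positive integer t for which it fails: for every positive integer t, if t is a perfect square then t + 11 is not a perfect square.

We need the least positive integer t for which t is a perfect square but t + 11 is a perfect square.
For t = 1, 4, 9, 16 the conclusion holds.
t = 25: 25 = 5² and 25 + 11 = 36 = 6².

t = 25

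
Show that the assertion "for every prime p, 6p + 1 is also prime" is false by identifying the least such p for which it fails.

p = 19

Check each prime p in order until 6p + 1 is not prime.
p = 2: 6p + 1 = 13, prime.
p = 3: 6p + 1 = 19, prime.
p = 5: 6p + 1 = 31, prime.
p = 7: 6p + 1 = 43, prime.
p = 11: 6p + 1 = 67, prime.
p = 13: 6p + 1 = 79, prime.
p = 17: 6p + 1 = 103, prime.
p = 19: 6p + 1 = 115 = 5 × 23, not prime.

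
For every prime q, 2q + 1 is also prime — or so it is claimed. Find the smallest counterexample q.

For q = 2, 3, 5 the conclusion holds.
q = 7: 2q + 1 = 15 = 3 × 5, not prime.
So q = 7 is the smallest counterexample.

q = 7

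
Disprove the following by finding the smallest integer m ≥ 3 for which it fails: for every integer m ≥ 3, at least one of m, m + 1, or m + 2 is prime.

A counterexample is any integer m ≥ 3 such that m, m + 1, m + 2 are all composite; we check each in order.
For m = 3, 4, 5, 6, 7 the conclusion holds.
m = 8: 8 = 2 × 4; 9 = 3 × 3; 10 = 2 × 5 — all composite.

m = 8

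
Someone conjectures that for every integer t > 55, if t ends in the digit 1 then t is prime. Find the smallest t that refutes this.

t = 81

A counterexample is any integer t > 55 such that t ends in the digit 1 but t is not prime; we check each in order.
For t = 61, 71 the conclusion holds.
t = 81: 81 ends in 1; 81 = 3 × 27, composite.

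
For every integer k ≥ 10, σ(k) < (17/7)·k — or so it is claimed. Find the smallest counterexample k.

For k = 10, 11, 12, 13, …, 21, 22, 23 the conclusion holds.
k = 24: σ(24) = 60; 60 ≥ 408/7.

k = 24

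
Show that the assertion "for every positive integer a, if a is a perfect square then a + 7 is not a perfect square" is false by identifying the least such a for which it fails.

a = 9

Check each positive integer a in order until a is a perfect square but a + 7 is a perfect square.
a = 1: 1 + 7 = 8, not a perfect square.
a = 4: 4 + 7 = 11, not a perfect square.
a = 9: 9 = 3² and 9 + 7 = 16 = 4².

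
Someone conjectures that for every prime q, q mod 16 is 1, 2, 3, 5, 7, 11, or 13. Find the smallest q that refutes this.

q = 31

A counterexample is any prime q such that the claim fails; we check each in order.
The first 10 eligible values, up to q = 29, all satisfy the conclusion.
q = 31: 31 mod 16 = 15 — not in {1, 2, 3, 5, 7, 11, 13}.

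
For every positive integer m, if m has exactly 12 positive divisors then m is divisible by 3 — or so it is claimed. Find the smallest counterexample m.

We need the least positive integer m for which m has exactly 12 positive divisors but m is not divisible by 3.
m = 60: τ(60) = 12; 60 mod 3 = 0.
m = 72: τ(72) = 12; 72 mod 3 = 0.
m = 84: τ(84) = 12; 84 mod 3 = 0.
m = 90: τ(90) = 12; 90 mod 3 = 0.
m = 96: τ(96) = 12; 96 mod 3 = 0.
m = 108: τ(108) = 12; 108 mod 3 = 0.
m = 126: τ(126) = 12; 126 mod 3 = 0.
m = 132: τ(132) = 12; 132 mod 3 = 0.
m = 140: τ(140) = 12; 140 mod 3 = 2.

m = 140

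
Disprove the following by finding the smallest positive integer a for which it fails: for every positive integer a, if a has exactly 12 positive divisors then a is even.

Check each positive integer a in order until a has exactly 12 positive divisors but a is odd.
For a = 60, 72, 84, 90, …, 294, 306, 308 the conclusion holds.
a = 315: divisors of 315: 12 divisors; 315 is odd.
Hence a = 315 is a counterexample.

a = 315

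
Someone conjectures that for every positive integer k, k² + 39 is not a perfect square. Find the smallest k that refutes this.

k = 5

We need the least positive integer k for which k² + 39 is a perfect square.
For k = 1, 2, 3, 4 the conclusion holds.
k = 5: 5² + 39 = 64 = 8², a perfect square.
So k = 5 is the smallest counterexample.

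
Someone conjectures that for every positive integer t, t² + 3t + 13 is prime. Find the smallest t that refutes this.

t = 9

A counterexample is any positive integer t such that t² + 3t + 13 is not prime; we check each in order.
For t = 1, 2, 3, 4, 5, 6, 7, 8 the conclusion holds.
t = 9: t² + 3t + 13 = 121 = 11 × 11, composite.
So t = 9 is the smallest counterexample.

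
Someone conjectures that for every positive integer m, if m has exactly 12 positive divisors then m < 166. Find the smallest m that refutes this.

m = 198

A counterexample is any positive integer m such that m has exactly 12 positive divisors but the claim fails; we check each in order.
For m = 60, 72, 84, 90, …, 150, 156, 160 the conclusion holds.
m = 198: τ(198) = 12; 198 ≥ 166.
Hence m = 198 is a counterexample.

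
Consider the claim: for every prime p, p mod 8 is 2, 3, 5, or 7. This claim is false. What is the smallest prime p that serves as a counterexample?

p = 17

The first 6 eligible values, up to p = 13, all satisfy the conclusion.
p = 17: 17 mod 8 = 1 — not in {2, 3, 5, 7}.
Hence p = 17 is a counterexample.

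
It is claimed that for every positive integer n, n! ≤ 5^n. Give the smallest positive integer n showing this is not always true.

We need the least positive integer n for which n! > 5^n.
For n = 1, 2, 3, 4, …, 9, 10, 11 the conclusion holds.
n = 12: n! = 479001600 and 5^n = 244140625, so 479001600 > 244140625.
So n = 12 is the smallest counterexample.

n = 12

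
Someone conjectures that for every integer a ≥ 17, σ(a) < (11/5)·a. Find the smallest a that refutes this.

a = 24

Check each integer a ≥ 17 in order until the claim fails.
a = 17: σ(17) = 18; 18 < 187/5.
a = 18: σ(18) = 39; 39 < 198/5.
a = 19: σ(19) = 20; 20 < 209/5.
a = 20: σ(20) = 42; 42 < 44.
a = 21: σ(21) = 32; 32 < 231/5.
a = 22: σ(22) = 36; 36 < 242/5.
a = 23: σ(23) = 24; 24 < 253/5.
a = 24: σ(24) = 60; 60 ≥ 264/5.
Thus a = 24 disproves the claim, and no smaller a works.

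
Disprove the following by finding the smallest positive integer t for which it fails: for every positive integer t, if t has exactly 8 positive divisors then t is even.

t = 105

We need the least positive integer t for which t has exactly 8 positive divisors but t is odd.
For t = 24, 30, 40, 42, …, 88, 102, 104 the conclusion holds.
t = 105: divisors of 105: 1, 3, 5, 7, 15, 21, 35, 105; 105 is odd.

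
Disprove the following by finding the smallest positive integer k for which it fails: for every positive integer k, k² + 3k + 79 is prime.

k = 5

A counterexample is any positive integer k such that k² + 3k + 79 is not prime; we check each in order.
k = 1: k² + 3k + 79 = 83, prime.
k = 2: k² + 3k + 79 = 89, prime.
k = 3: k² + 3k + 79 = 97, prime.
k = 4: k² + 3k + 79 = 107, prime.
k = 5: k² + 3k + 79 = 119 = 7 × 17, composite.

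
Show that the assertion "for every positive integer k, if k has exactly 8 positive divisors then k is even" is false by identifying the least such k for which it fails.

A counterexample is any positive integer k such that k has exactly 8 positive divisors but k is odd; we check each in order.
For k = 24, 30, 40, 42, …, 88, 102, 104 the conclusion holds.
k = 105: divisors of 105: 1, 3, 5, 7, 15, 21, 35, 105; 105 is odd.

k = 105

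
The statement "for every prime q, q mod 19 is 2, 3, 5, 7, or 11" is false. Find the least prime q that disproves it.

q = 13

A counterexample is any prime q such that the claim fails; we check each in order.
The first 5 eligible values, up to q = 11, all satisfy the conclusion.
q = 13: 13 mod 19 = 13 — not in {2, 3, 5, 7, 11}.
So q = 13 is the smallest counterexample.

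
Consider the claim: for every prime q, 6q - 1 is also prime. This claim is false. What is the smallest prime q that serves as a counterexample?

q = 11

A counterexample is any prime q such that 6q - 1 is not prime; we check each in order.
The first 4 eligible values, up to q = 7, all satisfy the conclusion.
q = 11: 6q - 1 = 65 = 5 × 13, not prime.
So q = 11 is the smallest counterexample.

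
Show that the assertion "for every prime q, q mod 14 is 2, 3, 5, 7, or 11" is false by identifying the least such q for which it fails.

q = 13

Check each prime q in order until the claim fails.
For q = 2, 3, 5, 7, 11 the conclusion holds.
q = 13: 13 mod 14 = 13 — not in {2, 3, 5, 7, 11}.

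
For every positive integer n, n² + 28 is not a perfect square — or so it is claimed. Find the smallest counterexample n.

n = 1: 1² + 28 = 29, not a perfect square.
n = 2: 2² + 28 = 32, not a perfect square.
n = 3: 3² + 28 = 37, not a perfect square.
n = 4: 4² + 28 = 44, not a perfect square.
n = 5: 5² + 28 = 53, not a perfect square.
n = 6: 6² + 28 = 64 = 8², a perfect square.
So n = 6 is the smallest counterexample.

n = 6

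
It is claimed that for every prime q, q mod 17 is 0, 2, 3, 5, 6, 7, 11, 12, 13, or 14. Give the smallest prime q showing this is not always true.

We need the least prime q for which the claim fails.
The first 13 eligible values, up to q = 41, all satisfy the conclusion.
q = 43: 43 mod 17 = 9 — not in {0, 2, 3, 5, 6, 7, 11, 12, 13, 14}.

q = 43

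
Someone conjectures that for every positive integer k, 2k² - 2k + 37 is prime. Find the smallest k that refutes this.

For k = 1, 2 the conclusion holds.
k = 3: 2k² - 2k + 37 = 49 = 7 × 7, composite.

k = 3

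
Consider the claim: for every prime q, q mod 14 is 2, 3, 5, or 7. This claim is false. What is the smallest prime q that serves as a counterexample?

q = 11

Check each prime q in order until the claim fails.
q = 2: 2 mod 14 = 2.
q = 3: 3 mod 14 = 3.
q = 5: 5 mod 14 = 5.
q = 7: 7 mod 14 = 7.
q = 11: 11 mod 14 = 11 — not in {2, 3, 5, 7}.
Thus q = 11 disproves the claim, and no smaller q works.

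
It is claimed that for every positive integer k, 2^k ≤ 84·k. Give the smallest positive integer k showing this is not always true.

For k = 1, 2, 3, 4, 5, 6, 7, 8, 9 the conclusion holds.
k = 10: 2^k = 1024 and 84·k = 840, so 1024 > 840.

k = 10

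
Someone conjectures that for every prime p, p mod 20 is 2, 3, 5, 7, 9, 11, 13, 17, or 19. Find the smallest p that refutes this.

p = 41

Check each prime p in order until the claim fails.
For p = 2, 3, 5, 7, …, 29, 31, 37 the conclusion holds.
p = 41: 41 mod 20 = 1 — not in {2, 3, 5, 7, 9, 11, 13, 17, 19}.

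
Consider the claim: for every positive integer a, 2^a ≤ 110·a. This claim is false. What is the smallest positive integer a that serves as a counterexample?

a = 11

Check each positive integer a in order until 2^a > 110·a.
For a = 1, 2, 3, 4, 5, 6, 7, 8, 9, 10 the conclusion holds.
a = 11: 2^a = 2048 and 110·a = 1210, so 2048 > 1210.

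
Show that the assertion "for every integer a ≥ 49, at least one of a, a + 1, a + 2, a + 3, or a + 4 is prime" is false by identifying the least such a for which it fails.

a = 54

We need the least integer a ≥ 49 for which a, a + 1, a + 2, a + 3, a + 4 are all composite.
a = 49: 53 is prime.
a = 50: 53 is prime.
a = 51: 53 is prime.
a = 52: 53 is prime.
a = 53: 53 is prime.
a = 54: 54 = 2 × 27; 55 = 5 × 11; 56 = 2 × 28; 57 = 3 × 19; 58 = 2 × 29 — all composite.
Thus a = 54 disproves the claim, and no smaller a works.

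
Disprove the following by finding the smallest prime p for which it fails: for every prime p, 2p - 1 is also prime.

p = 5

A counterexample is any prime p such that 2p - 1 is not prime; we check each in order.
p = 2: 2p - 1 = 3, prime.
p = 3: 2p - 1 = 5, prime.
p = 5: 2p - 1 = 9 = 3 × 3, not prime.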